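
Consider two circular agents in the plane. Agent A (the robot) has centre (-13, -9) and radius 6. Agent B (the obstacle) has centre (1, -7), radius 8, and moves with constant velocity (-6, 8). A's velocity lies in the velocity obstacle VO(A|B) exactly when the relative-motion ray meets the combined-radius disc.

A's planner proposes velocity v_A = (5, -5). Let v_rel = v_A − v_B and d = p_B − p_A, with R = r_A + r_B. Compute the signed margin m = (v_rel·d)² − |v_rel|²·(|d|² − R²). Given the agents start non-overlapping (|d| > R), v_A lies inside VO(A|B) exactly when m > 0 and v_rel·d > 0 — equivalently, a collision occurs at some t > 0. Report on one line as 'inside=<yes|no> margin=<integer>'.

d = (14, 2),  |d|² = 200;  R = 6+8 = 14,  c = 200−14² = 4
v_rel = (11, -13),  |v_rel|² = 290;  v_rel·d = (11)·(14) + (-13)·(2) = 128
290·t² − 256·t + 4 = 0  ⇒  m = 128² − 290·4 = 15224
m = 15224 > 0,  v_rel·d = 128 > 0  ⇒  inside

inside=yes margin=15224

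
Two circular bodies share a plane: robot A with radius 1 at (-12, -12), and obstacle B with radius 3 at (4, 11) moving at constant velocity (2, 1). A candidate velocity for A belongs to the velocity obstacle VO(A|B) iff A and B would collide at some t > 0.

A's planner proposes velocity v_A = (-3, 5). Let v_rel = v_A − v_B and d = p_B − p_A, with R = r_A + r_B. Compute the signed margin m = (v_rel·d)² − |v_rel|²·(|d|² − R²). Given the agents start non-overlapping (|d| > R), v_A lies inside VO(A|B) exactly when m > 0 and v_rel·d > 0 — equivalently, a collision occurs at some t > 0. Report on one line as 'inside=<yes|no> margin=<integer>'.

d = (16, 23),  |d|² = 785;  R = 1+3 = 4,  c = 785−4² = 769
v_rel = (-5, 4),  |v_rel|² = 41;  v_rel·d = (-5)·(16) + (4)·(23) = 12
41·t² − 24·t + 769 = 0  ⇒  m = 12² − 41·769 = -31385
m = -31385 < 0,  v_rel·d = 12 > 0  ⇒  outside

inside=no margin=-31385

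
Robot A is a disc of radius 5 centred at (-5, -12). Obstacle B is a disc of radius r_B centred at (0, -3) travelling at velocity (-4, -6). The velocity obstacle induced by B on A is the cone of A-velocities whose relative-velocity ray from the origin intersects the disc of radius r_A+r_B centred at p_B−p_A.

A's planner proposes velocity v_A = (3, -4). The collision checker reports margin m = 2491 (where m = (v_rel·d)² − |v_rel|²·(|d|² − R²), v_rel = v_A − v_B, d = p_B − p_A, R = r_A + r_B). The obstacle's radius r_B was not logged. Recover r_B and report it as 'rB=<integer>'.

m = 2491
d = (5, 9);  v_rel = (7, 2),  |v_rel|² = 53
v_rel×d = (7)·(9) − (2)·(5) = 53
since m = R²·53 − 53²:  R² = (2809 + 2491) / 53 = 100
R = √100 = 10  ⇒  r_B = 10 − 5 = 5

rB=5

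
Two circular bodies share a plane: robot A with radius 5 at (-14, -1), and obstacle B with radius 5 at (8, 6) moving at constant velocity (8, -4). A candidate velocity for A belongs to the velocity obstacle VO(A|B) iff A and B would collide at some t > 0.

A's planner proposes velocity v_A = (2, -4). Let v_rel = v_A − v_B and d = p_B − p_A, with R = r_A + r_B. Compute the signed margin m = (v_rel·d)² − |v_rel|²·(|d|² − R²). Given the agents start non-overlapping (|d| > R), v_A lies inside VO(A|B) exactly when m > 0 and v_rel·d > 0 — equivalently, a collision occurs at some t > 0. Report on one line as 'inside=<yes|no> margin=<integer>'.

d = (22, 7),  |d|² = 533;  R = 5+5 = 10,  c = 533−10² = 433
v_rel = (-6, 0),  |v_rel|² = 36;  v_rel·d = (-6)·(22) + (0)·(7) = -132
36·t² + 264·t + 433 = 0  ⇒  m = (-132)² − 36·433 = 1836
m = 1836 > 0,  v_rel·d = -132 < 0  ⇒  outside

inside=no margin=1836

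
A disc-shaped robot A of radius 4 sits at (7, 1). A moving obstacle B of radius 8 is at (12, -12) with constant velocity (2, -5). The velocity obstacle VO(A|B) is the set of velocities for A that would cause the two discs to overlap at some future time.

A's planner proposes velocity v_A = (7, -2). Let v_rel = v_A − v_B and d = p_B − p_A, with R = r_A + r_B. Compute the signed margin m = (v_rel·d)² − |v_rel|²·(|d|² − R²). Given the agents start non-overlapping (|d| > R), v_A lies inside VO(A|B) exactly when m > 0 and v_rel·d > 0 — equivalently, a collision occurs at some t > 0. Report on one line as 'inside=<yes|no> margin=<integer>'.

d = (5, -13),  |d|² = 194;  R = 4+8 = 12,  c = 194−12² = 50
v_rel = (5, 3),  |v_rel|² = 34;  v_rel·d = (5)·(5) + (3)·(-13) = -14
34·t² + 28·t + 50 = 0  ⇒  m = (-14)² − 34·50 = -1504
m = -1504 < 0,  v_rel·d = -14 < 0  ⇒  outside

inside=no margin=-1504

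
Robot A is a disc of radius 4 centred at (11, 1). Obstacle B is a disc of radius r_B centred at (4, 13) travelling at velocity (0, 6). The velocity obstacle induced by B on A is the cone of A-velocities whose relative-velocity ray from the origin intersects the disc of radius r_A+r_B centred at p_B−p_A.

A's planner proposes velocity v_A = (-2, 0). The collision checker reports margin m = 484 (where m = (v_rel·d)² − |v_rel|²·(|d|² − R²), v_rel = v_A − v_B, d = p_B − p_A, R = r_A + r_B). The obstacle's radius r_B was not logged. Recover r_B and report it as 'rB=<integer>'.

m = 484
d = (-7, 12);  v_rel = (-2, -6),  |v_rel|² = 40
v_rel×d = (-2)·(12) − (-6)·(-7) = -66
since m = R²·40 − (-66)²:  R² = (4356 + 484) / 40 = 121
R = √121 = 11  ⇒  r_B = 11 − 4 = 7

rB=7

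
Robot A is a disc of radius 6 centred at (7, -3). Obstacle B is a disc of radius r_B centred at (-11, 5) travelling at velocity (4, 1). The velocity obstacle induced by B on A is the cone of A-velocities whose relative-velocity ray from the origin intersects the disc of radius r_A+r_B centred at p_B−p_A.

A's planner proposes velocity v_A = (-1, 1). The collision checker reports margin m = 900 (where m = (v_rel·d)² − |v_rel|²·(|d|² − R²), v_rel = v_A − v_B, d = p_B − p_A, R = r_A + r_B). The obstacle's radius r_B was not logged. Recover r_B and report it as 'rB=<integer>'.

m = 900
d = (-18, 8);  v_rel = (-5, 0),  |v_rel|² = 25
v_rel×d = (-5)·(8) − (0)·(-18) = -40
since m = R²·25 − (-40)²:  R² = (1600 + 900) / 25 = 100
R = √100 = 10  ⇒  r_B = 10 − 6 = 4

rB=4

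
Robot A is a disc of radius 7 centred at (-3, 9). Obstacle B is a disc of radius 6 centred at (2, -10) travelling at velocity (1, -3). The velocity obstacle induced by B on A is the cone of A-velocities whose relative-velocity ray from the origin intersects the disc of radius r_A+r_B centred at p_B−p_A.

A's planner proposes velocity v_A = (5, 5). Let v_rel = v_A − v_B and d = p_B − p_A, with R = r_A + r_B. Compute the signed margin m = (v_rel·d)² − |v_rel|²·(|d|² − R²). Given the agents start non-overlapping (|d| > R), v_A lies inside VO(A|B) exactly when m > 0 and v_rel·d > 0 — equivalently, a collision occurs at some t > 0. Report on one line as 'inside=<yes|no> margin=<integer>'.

d = (5, -19),  |d|² = 386;  R = 7+6 = 13,  c = 386−13² = 217
v_rel = (4, 8),  |v_rel|² = 80;  v_rel·d = (4)·(5) + (8)·(-19) = -132
80·t² + 264·t + 217 = 0  ⇒  m = (-132)² − 80·217 = 64
m = 64 > 0,  v_rel·d = -132 < 0  ⇒  outside

inside=no margin=64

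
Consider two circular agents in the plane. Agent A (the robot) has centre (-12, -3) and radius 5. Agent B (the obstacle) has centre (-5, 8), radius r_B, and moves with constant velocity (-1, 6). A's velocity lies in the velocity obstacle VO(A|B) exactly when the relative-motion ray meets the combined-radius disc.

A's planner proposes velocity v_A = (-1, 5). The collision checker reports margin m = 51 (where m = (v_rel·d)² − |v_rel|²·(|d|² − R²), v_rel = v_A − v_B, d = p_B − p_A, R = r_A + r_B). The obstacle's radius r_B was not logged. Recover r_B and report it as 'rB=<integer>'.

m = 51
d = (7, 11);  v_rel = (0, -1),  |v_rel|² = 1
v_rel×d = (0)·(11) − (-1)·(7) = 7
since m = R²·1 − 7²:  R² = (49 + 51) / 1 = 100
R = √100 = 10  ⇒  r_B = 10 − 5 = 5

rB=5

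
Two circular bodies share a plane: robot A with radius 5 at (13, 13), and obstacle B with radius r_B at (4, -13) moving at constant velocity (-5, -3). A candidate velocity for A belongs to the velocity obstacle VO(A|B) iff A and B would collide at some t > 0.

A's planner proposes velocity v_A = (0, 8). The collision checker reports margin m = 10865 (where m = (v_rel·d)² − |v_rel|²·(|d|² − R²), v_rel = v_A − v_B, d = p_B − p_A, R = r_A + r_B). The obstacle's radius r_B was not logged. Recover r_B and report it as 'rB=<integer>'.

m = 10865
d = (-9, -26);  v_rel = (5, 11),  |v_rel|² = 146
v_rel×d = (5)·(-26) − (11)·(-9) = -31
since m = R²·146 − (-31)²:  R² = (961 + 10865) / 146 = 81
R = √81 = 9  ⇒  r_B = 9 − 5 = 4

rB=4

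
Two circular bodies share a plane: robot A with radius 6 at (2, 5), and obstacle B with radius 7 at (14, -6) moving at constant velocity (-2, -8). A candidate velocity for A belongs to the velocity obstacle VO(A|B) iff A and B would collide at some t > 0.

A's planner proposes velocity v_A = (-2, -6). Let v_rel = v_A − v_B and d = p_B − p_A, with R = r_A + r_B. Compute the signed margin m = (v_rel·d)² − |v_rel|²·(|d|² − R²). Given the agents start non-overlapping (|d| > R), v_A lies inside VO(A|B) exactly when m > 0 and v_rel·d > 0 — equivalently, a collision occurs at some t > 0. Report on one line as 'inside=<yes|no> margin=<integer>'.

d = (12, -11),  |d|² = 265;  R = 6+7 = 13,  c = 265−13² = 96
v_rel = (0, 2),  |v_rel|² = 4;  v_rel·d = (0)·(12) + (2)·(-11) = -22
4·t² + 44·t + 96 = 0  ⇒  m = (-22)² − 4·96 = 100
m = 100 > 0,  v_rel·d = -22 < 0  ⇒  outside

inside=no margin=100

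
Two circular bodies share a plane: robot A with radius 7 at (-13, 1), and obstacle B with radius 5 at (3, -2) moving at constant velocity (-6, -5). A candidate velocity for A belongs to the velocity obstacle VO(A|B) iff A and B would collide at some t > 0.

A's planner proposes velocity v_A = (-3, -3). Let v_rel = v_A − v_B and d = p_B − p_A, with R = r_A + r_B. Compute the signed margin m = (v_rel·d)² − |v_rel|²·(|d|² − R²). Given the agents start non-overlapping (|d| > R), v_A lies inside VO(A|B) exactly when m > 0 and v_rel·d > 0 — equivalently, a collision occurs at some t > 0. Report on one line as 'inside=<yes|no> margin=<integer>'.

d = (16, -3),  |d|² = 265;  R = 7+5 = 12,  c = 265−12² = 121
v_rel = (3, 2),  |v_rel|² = 13;  v_rel·d = (3)·(16) + (2)·(-3) = 42
13·t² − 84·t + 121 = 0  ⇒  m = 42² − 13·121 = 191
m = 191 > 0,  v_rel·d = 42 > 0  ⇒  inside

inside=yes margin=191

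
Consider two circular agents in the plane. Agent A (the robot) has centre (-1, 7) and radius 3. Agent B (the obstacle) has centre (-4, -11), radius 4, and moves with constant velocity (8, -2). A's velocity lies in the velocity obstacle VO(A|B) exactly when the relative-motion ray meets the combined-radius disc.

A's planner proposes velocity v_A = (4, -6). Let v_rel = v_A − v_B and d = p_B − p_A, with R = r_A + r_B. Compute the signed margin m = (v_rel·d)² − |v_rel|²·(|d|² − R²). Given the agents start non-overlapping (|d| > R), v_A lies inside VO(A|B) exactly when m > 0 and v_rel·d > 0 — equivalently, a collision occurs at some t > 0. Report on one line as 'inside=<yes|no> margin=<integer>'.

d = (-3, -18),  |d|² = 333;  R = 3+4 = 7,  c = 333−7² = 284
v_rel = (-4, -4),  |v_rel|² = 32;  v_rel·d = (-4)·(-3) + (-4)·(-18) = 84
32·t² − 168·t + 284 = 0  ⇒  m = 84² − 32·284 = -2032
m = -2032 < 0,  v_rel·d = 84 > 0  ⇒  outside

inside=no margin=-2032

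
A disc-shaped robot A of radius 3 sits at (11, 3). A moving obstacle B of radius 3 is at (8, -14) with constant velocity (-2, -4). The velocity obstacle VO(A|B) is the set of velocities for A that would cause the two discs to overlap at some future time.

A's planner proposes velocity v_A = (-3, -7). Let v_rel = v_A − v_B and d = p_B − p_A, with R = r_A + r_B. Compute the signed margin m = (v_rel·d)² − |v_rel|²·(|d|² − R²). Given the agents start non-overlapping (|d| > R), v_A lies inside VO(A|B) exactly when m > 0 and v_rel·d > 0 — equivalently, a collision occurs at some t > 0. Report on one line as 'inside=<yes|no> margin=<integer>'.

d = (-3, -17),  |d|² = 298;  R = 3+3 = 6,  c = 298−6² = 262
v_rel = (-1, -3),  |v_rel|² = 10;  v_rel·d = (-1)·(-3) + (-3)·(-17) = 54
10·t² − 108·t + 262 = 0  ⇒  m = 54² − 10·262 = 296
m = 296 > 0,  v_rel·d = 54 > 0  ⇒  inside

inside=yes margin=296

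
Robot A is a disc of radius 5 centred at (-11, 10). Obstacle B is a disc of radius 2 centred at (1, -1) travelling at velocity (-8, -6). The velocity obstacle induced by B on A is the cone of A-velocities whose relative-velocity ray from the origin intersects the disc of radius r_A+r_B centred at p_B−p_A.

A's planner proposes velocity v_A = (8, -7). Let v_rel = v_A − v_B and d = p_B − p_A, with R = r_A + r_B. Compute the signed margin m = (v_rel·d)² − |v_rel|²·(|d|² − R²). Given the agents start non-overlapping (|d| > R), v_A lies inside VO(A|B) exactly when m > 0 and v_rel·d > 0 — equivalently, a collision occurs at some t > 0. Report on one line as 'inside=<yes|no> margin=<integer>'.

d = (12, -11),  |d|² = 265;  R = 5+2 = 7,  c = 265−7² = 216
v_rel = (16, -1),  |v_rel|² = 257;  v_rel·d = (16)·(12) + (-1)·(-11) = 203
257·t² − 406·t + 216 = 0  ⇒  m = 203² − 257·216 = -14303
m = -14303 < 0,  v_rel·d = 203 > 0  ⇒  outside

inside=no margin=-14303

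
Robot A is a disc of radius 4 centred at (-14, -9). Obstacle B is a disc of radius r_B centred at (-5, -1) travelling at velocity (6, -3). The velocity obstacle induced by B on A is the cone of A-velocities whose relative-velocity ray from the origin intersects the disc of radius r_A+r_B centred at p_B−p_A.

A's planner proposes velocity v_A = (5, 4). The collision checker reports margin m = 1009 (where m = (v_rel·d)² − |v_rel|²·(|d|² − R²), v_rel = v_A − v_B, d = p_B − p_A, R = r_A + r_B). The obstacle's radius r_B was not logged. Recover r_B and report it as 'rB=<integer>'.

m = 1009
d = (9, 8);  v_rel = (-1, 7),  |v_rel|² = 50
v_rel×d = (-1)·(8) − (7)·(9) = -71
since m = R²·50 − (-71)²:  R² = (5041 + 1009) / 50 = 121
R = √121 = 11  ⇒  r_B = 11 − 4 = 7

rB=7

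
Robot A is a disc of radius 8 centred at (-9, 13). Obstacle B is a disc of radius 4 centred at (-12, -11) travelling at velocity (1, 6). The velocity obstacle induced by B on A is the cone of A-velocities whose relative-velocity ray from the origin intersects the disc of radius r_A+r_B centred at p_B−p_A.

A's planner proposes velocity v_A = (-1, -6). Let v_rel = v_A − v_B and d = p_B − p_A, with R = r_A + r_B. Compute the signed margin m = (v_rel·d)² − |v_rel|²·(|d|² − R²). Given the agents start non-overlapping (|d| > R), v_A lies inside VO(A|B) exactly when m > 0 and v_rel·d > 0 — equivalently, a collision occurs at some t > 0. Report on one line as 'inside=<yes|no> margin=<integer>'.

d = (-3, -24),  |d|² = 585;  R = 8+4 = 12,  c = 585−12² = 441
v_rel = (-2, -12),  |v_rel|² = 148;  v_rel·d = (-2)·(-3) + (-12)·(-24) = 294
148·t² − 588·t + 441 = 0  ⇒  m = 294² − 148·441 = 21168
m = 21168 > 0,  v_rel·d = 294 > 0  ⇒  inside

inside=yes margin=21168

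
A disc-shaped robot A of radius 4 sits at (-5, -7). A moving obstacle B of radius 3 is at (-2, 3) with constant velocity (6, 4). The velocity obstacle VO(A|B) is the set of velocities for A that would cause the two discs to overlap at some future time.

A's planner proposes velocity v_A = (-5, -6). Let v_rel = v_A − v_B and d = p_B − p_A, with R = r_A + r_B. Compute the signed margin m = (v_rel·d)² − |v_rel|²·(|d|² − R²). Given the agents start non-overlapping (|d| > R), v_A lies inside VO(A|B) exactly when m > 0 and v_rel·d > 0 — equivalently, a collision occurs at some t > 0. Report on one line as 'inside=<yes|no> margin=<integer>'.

d = (3, 10),  |d|² = 109;  R = 4+3 = 7,  c = 109−7² = 60
v_rel = (-11, -10),  |v_rel|² = 221;  v_rel·d = (-11)·(3) + (-10)·(10) = -133
221·t² + 266·t + 60 = 0  ⇒  m = (-133)² − 221·60 = 4429
m = 4429 > 0,  v_rel·d = -133 < 0  ⇒  outside

inside=no margin=4429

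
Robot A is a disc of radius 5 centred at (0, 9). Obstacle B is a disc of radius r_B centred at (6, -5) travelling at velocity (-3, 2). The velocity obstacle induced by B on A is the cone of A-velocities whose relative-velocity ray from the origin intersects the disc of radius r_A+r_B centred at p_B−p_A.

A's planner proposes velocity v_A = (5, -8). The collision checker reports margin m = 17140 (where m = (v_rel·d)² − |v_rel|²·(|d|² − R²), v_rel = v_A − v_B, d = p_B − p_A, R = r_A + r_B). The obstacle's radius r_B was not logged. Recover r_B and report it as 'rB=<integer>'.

m = 17140
d = (6, -14);  v_rel = (8, -10),  |v_rel|² = 164
v_rel×d = (8)·(-14) − (-10)·(6) = -52
since m = R²·164 − (-52)²:  R² = (2704 + 17140) / 164 = 121
R = √121 = 11  ⇒  r_B = 11 − 5 = 6

rB=6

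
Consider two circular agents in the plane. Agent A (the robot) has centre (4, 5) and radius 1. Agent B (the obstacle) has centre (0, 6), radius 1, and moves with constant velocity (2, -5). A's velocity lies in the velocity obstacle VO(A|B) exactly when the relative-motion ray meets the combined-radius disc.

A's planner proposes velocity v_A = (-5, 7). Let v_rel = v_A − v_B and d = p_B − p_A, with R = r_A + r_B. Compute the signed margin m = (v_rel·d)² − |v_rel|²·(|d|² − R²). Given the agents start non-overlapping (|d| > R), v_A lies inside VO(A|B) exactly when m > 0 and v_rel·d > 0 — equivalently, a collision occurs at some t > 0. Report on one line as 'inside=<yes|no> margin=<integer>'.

d = (-4, 1),  |d|² = 17;  R = 1+1 = 2,  c = 17−2² = 13
v_rel = (-7, 12),  |v_rel|² = 193;  v_rel·d = (-7)·(-4) + (12)·(1) = 40
193·t² − 80·t + 13 = 0  ⇒  m = 40² − 193·13 = -909
m = -909 < 0,  v_rel·d = 40 > 0  ⇒  outside

inside=no margin=-909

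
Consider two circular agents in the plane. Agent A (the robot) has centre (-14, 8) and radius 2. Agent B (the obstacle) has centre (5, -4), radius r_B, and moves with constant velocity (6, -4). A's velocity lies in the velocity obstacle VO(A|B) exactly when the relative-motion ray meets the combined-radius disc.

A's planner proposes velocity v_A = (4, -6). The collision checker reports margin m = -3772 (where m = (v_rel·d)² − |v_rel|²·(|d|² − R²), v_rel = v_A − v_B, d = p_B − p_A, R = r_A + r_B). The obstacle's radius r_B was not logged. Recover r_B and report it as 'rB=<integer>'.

m = -3772
d = (19, -12);  v_rel = (-2, -2),  |v_rel|² = 8
v_rel×d = (-2)·(-12) − (-2)·(19) = 62
since m = R²·8 − 62²:  R² = (3844 + -3772) / 8 = 9
R = √9 = 3  ⇒  r_B = 3 − 2 = 1

rB=1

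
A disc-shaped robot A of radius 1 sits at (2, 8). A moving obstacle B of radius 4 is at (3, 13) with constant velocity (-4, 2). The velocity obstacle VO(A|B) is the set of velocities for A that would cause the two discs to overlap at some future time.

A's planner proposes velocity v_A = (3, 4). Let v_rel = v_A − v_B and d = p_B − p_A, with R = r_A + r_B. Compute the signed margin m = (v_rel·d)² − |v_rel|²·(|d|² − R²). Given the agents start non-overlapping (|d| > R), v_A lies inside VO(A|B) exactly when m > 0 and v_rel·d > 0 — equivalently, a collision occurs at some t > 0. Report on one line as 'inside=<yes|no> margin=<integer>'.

d = (1, 5),  |d|² = 26;  R = 1+4 = 5,  c = 26−5² = 1
v_rel = (7, 2),  |v_rel|² = 53;  v_rel·d = (7)·(1) + (2)·(5) = 17
53·t² − 34·t + 1 = 0  ⇒  m = 17² − 53·1 = 236
m = 236 > 0,  v_rel·d = 17 > 0  ⇒  inside

inside=yes margin=236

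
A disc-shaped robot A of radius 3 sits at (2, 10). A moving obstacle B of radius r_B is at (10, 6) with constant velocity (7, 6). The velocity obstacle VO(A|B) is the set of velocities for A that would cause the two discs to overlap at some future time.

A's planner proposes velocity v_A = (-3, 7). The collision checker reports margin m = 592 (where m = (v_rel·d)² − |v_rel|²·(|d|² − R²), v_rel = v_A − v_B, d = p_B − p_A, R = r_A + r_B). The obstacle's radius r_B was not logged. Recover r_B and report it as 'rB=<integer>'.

m = 592
d = (8, -4);  v_rel = (-10, 1),  |v_rel|² = 101
v_rel×d = (-10)·(-4) − (1)·(8) = 32
since m = R²·101 − 32²:  R² = (1024 + 592) / 101 = 16
R = √16 = 4  ⇒  r_B = 4 − 3 = 1

rB=1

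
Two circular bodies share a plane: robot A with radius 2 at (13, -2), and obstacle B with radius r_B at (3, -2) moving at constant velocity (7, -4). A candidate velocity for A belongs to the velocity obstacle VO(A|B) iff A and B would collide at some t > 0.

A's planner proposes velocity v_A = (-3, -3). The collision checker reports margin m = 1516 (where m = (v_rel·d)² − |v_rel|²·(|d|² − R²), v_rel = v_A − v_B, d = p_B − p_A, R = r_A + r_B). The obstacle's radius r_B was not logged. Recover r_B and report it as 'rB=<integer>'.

m = 1516
d = (-10, 0);  v_rel = (-10, 1),  |v_rel|² = 101
v_rel×d = (-10)·(0) − (1)·(-10) = 10
since m = R²·101 − 10²:  R² = (100 + 1516) / 101 = 16
R = √16 = 4  ⇒  r_B = 4 − 2 = 2

rB=2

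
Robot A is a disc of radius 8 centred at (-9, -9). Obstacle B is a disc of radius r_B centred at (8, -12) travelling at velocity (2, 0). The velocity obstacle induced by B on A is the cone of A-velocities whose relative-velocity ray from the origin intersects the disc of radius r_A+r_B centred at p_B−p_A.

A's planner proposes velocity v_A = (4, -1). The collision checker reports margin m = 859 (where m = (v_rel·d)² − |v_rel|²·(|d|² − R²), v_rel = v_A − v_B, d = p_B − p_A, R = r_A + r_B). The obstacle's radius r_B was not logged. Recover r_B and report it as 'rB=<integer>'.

m = 859
d = (17, -3);  v_rel = (2, -1),  |v_rel|² = 5
v_rel×d = (2)·(-3) − (-1)·(17) = 11
since m = R²·5 − 11²:  R² = (121 + 859) / 5 = 196
R = √196 = 14  ⇒  r_B = 14 − 8 = 6

rB=6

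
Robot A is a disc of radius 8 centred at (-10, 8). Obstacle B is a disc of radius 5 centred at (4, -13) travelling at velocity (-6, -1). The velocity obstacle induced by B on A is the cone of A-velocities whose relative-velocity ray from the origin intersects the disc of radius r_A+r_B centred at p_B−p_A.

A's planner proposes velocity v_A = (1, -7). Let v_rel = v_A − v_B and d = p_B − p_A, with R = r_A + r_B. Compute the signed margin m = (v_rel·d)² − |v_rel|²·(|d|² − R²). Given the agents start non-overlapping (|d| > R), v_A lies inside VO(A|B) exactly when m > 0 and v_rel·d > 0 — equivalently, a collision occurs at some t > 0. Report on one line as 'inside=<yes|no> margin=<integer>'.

d = (14, -21),  |d|² = 637;  R = 8+5 = 13,  c = 637−13² = 468
v_rel = (7, -6),  |v_rel|² = 85;  v_rel·d = (7)·(14) + (-6)·(-21) = 224
85·t² − 448·t + 468 = 0  ⇒  m = 224² − 85·468 = 10396
m = 10396 > 0,  v_rel·d = 224 > 0  ⇒  inside

inside=yes margin=10396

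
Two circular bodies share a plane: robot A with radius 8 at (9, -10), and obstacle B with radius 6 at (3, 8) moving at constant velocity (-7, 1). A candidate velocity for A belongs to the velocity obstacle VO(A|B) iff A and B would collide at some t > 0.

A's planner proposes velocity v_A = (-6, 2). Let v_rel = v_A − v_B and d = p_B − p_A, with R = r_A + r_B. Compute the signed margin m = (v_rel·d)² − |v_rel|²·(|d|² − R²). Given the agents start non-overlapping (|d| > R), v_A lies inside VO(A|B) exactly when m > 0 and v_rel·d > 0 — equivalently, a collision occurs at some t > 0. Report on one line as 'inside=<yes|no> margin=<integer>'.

d = (-6, 18),  |d|² = 360;  R = 8+6 = 14,  c = 360−14² = 164
v_rel = (1, 1),  |v_rel|² = 2;  v_rel·d = (1)·(-6) + (1)·(18) = 12
2·t² − 24·t + 164 = 0  ⇒  m = 12² − 2·164 = -184
m = -184 < 0,  v_rel·d = 12 > 0  ⇒  outside

inside=no margin=-184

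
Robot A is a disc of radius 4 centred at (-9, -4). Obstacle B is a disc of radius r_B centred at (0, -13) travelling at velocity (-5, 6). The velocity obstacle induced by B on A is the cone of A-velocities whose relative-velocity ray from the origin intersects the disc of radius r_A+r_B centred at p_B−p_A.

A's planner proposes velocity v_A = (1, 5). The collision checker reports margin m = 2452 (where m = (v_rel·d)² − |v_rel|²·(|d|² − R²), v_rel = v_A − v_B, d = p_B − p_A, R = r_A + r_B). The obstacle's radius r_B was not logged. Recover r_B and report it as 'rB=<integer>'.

m = 2452
d = (9, -9);  v_rel = (6, -1),  |v_rel|² = 37
v_rel×d = (6)·(-9) − (-1)·(9) = -45
since m = R²·37 − (-45)²:  R² = (2025 + 2452) / 37 = 121
R = √121 = 11  ⇒  r_B = 11 − 4 = 7

rB=7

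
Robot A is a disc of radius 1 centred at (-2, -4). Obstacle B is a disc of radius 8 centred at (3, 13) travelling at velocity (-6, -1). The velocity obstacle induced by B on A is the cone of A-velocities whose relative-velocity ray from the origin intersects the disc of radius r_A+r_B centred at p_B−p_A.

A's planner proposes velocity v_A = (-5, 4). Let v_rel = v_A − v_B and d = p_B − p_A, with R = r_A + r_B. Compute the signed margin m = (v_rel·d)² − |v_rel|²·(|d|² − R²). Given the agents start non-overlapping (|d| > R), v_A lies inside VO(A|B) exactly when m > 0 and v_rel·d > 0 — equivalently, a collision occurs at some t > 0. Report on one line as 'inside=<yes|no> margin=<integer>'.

d = (5, 17),  |d|² = 314;  R = 1+8 = 9,  c = 314−9² = 233
v_rel = (1, 5),  |v_rel|² = 26;  v_rel·d = (1)·(5) + (5)·(17) = 90
26·t² − 180·t + 233 = 0  ⇒  m = 90² − 26·233 = 2042
m = 2042 > 0,  v_rel·d = 90 > 0  ⇒  inside

inside=yes margin=2042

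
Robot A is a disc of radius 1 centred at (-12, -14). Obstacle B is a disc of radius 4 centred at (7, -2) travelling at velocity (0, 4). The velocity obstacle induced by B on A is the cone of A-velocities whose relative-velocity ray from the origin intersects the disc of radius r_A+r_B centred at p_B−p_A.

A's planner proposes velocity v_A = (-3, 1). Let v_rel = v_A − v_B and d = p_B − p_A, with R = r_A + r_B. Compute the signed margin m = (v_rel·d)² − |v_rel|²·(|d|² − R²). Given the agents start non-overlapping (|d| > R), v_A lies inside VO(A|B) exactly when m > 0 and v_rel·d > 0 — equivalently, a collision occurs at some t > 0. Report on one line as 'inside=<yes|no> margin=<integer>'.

d = (19, 12),  |d|² = 505;  R = 1+4 = 5,  c = 505−5² = 480
v_rel = (-3, -3),  |v_rel|² = 18;  v_rel·d = (-3)·(19) + (-3)·(12) = -93
18·t² + 186·t + 480 = 0  ⇒  m = (-93)² − 18·480 = 9
m = 9 > 0,  v_rel·d = -93 < 0  ⇒  outside

inside=no margin=9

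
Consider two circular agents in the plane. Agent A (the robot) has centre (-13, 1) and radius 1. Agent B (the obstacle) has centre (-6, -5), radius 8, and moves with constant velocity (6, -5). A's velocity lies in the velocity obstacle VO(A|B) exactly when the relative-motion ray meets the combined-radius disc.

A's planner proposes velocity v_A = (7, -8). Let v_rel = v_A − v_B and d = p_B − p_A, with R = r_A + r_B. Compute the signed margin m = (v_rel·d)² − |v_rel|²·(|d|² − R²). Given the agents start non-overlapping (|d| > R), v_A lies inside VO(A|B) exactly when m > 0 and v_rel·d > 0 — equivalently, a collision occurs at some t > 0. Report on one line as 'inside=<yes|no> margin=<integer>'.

d = (7, -6),  |d|² = 85;  R = 1+8 = 9,  c = 85−9² = 4
v_rel = (1, -3),  |v_rel|² = 10;  v_rel·d = (1)·(7) + (-3)·(-6) = 25
10·t² − 50·t + 4 = 0  ⇒  m = 25² − 10·4 = 585
m = 585 > 0,  v_rel·d = 25 > 0  ⇒  inside

inside=yes margin=585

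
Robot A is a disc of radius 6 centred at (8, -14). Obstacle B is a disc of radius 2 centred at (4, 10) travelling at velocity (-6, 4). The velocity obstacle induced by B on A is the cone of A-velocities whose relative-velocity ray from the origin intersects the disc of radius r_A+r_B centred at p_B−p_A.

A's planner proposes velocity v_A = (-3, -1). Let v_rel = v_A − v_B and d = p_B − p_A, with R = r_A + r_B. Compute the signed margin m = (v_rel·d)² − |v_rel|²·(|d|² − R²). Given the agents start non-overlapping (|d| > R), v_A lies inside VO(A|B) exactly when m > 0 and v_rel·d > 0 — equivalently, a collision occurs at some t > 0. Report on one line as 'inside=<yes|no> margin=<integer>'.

d = (-4, 24),  |d|² = 592;  R = 6+2 = 8,  c = 592−8² = 528
v_rel = (3, -5),  |v_rel|² = 34;  v_rel·d = (3)·(-4) + (-5)·(24) = -132
34·t² + 264·t + 528 = 0  ⇒  m = (-132)² − 34·528 = -528
m = -528 < 0,  v_rel·d = -132 < 0  ⇒  outside

inside=no margin=-528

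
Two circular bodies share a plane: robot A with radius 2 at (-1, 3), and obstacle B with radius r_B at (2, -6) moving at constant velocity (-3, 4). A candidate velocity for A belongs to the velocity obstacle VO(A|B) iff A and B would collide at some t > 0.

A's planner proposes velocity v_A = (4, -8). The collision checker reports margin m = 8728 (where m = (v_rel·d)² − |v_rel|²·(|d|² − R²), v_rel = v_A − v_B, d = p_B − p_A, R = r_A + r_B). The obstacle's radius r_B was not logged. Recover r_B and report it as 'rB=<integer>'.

m = 8728
d = (3, -9);  v_rel = (7, -12),  |v_rel|² = 193
v_rel×d = (7)·(-9) − (-12)·(3) = -27
since m = R²·193 − (-27)²:  R² = (729 + 8728) / 193 = 49
R = √49 = 7  ⇒  r_B = 7 − 2 = 5

rB=5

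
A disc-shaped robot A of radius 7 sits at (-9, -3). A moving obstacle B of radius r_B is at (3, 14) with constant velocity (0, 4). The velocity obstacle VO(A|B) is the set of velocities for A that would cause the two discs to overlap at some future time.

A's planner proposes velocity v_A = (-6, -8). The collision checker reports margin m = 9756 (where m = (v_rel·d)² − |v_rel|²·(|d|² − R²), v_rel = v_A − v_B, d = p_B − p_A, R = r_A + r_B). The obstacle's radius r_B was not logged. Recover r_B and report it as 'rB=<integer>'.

m = 9756
d = (12, 17);  v_rel = (-6, -12),  |v_rel|² = 180
v_rel×d = (-6)·(17) − (-12)·(12) = 42
since m = R²·180 − 42²:  R² = (1764 + 9756) / 180 = 64
R = √64 = 8  ⇒  r_B = 8 − 7 = 1

rB=1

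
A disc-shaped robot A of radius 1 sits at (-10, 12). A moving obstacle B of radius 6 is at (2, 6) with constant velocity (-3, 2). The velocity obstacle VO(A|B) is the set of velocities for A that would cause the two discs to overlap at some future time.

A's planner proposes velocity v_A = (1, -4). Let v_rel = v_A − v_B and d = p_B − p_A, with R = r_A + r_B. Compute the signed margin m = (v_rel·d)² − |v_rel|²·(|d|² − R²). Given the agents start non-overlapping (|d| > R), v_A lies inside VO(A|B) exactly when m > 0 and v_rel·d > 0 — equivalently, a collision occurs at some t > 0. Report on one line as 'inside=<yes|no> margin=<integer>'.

d = (12, -6),  |d|² = 180;  R = 1+6 = 7,  c = 180−7² = 131
v_rel = (4, -6),  |v_rel|² = 52;  v_rel·d = (4)·(12) + (-6)·(-6) = 84
52·t² − 168·t + 131 = 0  ⇒  m = 84² − 52·131 = 244
m = 244 > 0,  v_rel·d = 84 > 0  ⇒  inside

inside=yes margin=244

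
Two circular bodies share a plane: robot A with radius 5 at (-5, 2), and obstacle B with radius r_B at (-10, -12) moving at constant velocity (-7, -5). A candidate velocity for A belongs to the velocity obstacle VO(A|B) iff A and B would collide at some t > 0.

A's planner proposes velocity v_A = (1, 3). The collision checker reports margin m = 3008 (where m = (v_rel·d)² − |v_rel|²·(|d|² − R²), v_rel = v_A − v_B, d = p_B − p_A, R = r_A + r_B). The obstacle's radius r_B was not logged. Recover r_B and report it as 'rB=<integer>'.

m = 3008
d = (-5, -14);  v_rel = (8, 8),  |v_rel|² = 128
v_rel×d = (8)·(-14) − (8)·(-5) = -72
since m = R²·128 − (-72)²:  R² = (5184 + 3008) / 128 = 64
R = √64 = 8  ⇒  r_B = 8 − 5 = 3

rB=3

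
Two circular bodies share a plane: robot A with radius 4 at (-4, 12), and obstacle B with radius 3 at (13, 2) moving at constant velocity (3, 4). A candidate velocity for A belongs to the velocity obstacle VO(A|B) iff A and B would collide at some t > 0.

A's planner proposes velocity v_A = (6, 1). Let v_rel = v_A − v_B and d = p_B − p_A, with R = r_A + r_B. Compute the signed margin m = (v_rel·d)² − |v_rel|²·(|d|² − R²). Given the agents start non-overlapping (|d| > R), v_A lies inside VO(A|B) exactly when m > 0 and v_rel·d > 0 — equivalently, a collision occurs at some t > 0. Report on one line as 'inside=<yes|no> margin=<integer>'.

d = (17, -10),  |d|² = 389;  R = 4+3 = 7,  c = 389−7² = 340
v_rel = (3, -3),  |v_rel|² = 18;  v_rel·d = (3)·(17) + (-3)·(-10) = 81
18·t² − 162·t + 340 = 0  ⇒  m = 81² − 18·340 = 441
m = 441 > 0,  v_rel·d = 81 > 0  ⇒  inside

inside=yes margin=441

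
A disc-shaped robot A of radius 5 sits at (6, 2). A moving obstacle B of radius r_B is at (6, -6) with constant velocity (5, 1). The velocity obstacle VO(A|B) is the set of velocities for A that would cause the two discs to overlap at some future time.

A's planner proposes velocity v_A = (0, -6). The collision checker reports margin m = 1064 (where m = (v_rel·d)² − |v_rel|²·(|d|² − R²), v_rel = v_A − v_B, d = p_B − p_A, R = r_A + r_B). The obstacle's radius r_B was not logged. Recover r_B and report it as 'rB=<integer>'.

m = 1064
d = (0, -8);  v_rel = (-5, -7),  |v_rel|² = 74
v_rel×d = (-5)·(-8) − (-7)·(0) = 40
since m = R²·74 − 40²:  R² = (1600 + 1064) / 74 = 36
R = √36 = 6  ⇒  r_B = 6 − 5 = 1

rB=1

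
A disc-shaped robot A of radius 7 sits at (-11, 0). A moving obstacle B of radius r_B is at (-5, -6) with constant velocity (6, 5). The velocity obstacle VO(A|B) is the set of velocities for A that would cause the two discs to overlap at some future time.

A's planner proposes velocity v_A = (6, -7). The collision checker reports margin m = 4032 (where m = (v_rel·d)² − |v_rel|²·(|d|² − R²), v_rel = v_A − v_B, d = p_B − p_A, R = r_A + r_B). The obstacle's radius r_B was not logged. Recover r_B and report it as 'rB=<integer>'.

m = 4032
d = (6, -6);  v_rel = (0, -12),  |v_rel|² = 144
v_rel×d = (0)·(-6) − (-12)·(6) = 72
since m = R²·144 − 72²:  R² = (5184 + 4032) / 144 = 64
R = √64 = 8  ⇒  r_B = 8 − 7 = 1

rB=1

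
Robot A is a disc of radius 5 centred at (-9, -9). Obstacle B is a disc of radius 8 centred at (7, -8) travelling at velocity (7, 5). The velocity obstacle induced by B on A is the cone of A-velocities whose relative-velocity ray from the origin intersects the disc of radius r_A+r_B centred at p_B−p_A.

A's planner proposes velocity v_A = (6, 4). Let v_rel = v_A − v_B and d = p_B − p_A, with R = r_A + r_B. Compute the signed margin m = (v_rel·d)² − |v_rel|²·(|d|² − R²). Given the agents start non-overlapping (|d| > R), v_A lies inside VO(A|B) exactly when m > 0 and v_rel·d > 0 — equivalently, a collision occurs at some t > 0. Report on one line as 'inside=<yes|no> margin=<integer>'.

d = (16, 1),  |d|² = 257;  R = 5+8 = 13,  c = 257−13² = 88
v_rel = (-1, -1),  |v_rel|² = 2;  v_rel·d = (-1)·(16) + (-1)·(1) = -17
2·t² + 34·t + 88 = 0  ⇒  m = (-17)² − 2·88 = 113
m = 113 > 0,  v_rel·d = -17 < 0  ⇒  outside

inside=no margin=113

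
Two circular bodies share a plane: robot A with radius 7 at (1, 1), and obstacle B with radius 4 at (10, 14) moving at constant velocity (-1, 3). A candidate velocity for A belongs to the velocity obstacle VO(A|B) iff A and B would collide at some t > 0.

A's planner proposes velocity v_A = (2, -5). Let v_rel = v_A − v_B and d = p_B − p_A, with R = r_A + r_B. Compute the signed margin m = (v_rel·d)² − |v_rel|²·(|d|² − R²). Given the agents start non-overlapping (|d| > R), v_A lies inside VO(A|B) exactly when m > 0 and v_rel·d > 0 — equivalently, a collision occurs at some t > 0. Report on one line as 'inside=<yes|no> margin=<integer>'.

d = (9, 13),  |d|² = 250;  R = 7+4 = 11,  c = 250−11² = 129
v_rel = (3, -8),  |v_rel|² = 73;  v_rel·d = (3)·(9) + (-8)·(13) = -77
73·t² + 154·t + 129 = 0  ⇒  m = (-77)² − 73·129 = -3488
m = -3488 < 0,  v_rel·d = -77 < 0  ⇒  outside

inside=no margin=-3488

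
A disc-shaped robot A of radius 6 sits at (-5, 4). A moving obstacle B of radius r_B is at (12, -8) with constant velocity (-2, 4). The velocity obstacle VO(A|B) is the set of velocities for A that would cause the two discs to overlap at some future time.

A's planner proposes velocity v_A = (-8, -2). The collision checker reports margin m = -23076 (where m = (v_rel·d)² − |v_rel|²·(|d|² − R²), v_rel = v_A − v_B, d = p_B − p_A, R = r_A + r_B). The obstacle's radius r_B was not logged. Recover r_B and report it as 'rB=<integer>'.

m = -23076
d = (17, -12);  v_rel = (-6, -6),  |v_rel|² = 72
v_rel×d = (-6)·(-12) − (-6)·(17) = 174
since m = R²·72 − 174²:  R² = (30276 + -23076) / 72 = 100
R = √100 = 10  ⇒  r_B = 10 − 6 = 4

rB=4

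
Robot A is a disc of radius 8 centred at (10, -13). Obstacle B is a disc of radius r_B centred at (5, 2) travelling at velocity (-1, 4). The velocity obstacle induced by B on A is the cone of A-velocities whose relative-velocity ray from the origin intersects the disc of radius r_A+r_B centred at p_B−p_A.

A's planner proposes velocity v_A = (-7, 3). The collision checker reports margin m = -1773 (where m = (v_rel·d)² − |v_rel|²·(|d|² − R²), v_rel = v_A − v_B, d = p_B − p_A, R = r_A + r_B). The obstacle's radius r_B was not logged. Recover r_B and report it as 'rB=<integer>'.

m = -1773
d = (-5, 15);  v_rel = (-6, -1),  |v_rel|² = 37
v_rel×d = (-6)·(15) − (-1)·(-5) = -95
since m = R²·37 − (-95)²:  R² = (9025 + -1773) / 37 = 196
R = √196 = 14  ⇒  r_B = 14 − 8 = 6

rB=6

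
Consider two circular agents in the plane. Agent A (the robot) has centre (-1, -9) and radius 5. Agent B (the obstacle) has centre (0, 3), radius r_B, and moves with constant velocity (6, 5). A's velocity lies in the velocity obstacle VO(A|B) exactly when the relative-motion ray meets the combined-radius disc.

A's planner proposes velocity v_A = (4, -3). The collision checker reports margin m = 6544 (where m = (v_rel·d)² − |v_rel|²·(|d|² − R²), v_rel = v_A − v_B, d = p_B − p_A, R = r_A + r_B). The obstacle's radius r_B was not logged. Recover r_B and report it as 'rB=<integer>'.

m = 6544
d = (1, 12);  v_rel = (-2, -8),  |v_rel|² = 68
v_rel×d = (-2)·(12) − (-8)·(1) = -16
since m = R²·68 − (-16)²:  R² = (256 + 6544) / 68 = 100
R = √100 = 10  ⇒  r_B = 10 − 5 = 5

rB=5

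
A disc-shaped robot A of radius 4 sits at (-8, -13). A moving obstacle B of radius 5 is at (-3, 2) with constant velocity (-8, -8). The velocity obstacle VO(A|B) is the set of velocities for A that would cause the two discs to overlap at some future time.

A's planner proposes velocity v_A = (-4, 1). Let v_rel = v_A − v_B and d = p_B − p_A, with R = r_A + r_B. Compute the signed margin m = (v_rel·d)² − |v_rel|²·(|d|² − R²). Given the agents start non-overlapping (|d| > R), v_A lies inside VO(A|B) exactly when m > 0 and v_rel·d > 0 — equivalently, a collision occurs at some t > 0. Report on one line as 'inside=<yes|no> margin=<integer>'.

d = (5, 15),  |d|² = 250;  R = 4+5 = 9,  c = 250−9² = 169
v_rel = (4, 9),  |v_rel|² = 97;  v_rel·d = (4)·(5) + (9)·(15) = 155
97·t² − 310·t + 169 = 0  ⇒  m = 155² − 97·169 = 7632
m = 7632 > 0,  v_rel·d = 155 > 0  ⇒  inside

inside=yes margin=7632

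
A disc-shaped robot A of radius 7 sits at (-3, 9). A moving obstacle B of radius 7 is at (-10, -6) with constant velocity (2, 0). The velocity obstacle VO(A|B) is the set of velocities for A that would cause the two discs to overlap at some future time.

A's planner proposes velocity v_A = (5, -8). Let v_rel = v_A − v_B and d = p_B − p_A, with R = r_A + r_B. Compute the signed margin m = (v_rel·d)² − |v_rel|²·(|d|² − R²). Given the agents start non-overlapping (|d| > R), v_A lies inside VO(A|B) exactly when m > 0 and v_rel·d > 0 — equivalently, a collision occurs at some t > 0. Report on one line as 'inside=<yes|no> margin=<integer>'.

d = (-7, -15),  |d|² = 274;  R = 7+7 = 14,  c = 274−14² = 78
v_rel = (3, -8),  |v_rel|² = 73;  v_rel·d = (3)·(-7) + (-8)·(-15) = 99
73·t² − 198·t + 78 = 0  ⇒  m = 99² − 73·78 = 4107
m = 4107 > 0,  v_rel·d = 99 > 0  ⇒  inside

inside=yes margin=4107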